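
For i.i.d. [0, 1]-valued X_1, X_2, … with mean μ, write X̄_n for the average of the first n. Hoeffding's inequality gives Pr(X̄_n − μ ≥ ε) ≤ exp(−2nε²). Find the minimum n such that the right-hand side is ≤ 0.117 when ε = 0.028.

1369

Require exp(−2nε²) ≤ 0.117, i.e. 2nε² ≥ ln(1/0.117) = 2.145581.
So n ≥ 2.145581 / (2·0.028²) = 1368.355.
The smallest integer n is 1369.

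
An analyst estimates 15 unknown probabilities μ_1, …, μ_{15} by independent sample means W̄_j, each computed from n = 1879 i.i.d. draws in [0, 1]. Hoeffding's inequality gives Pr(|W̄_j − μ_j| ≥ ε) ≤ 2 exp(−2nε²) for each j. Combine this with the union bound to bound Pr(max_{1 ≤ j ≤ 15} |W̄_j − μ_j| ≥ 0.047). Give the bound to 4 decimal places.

0.0074

Per-experiment Hoeffding bound: 2·exp(−2·1879·0.047²) = 2·exp(−8.30142) = 0.00049633.
Union bound over 15 events: 15·0.00049633 = 0.00744.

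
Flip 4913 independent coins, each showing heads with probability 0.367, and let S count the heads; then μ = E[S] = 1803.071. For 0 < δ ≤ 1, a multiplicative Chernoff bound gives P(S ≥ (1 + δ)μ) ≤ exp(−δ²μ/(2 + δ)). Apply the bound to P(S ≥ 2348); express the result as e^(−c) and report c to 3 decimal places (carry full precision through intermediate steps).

71.535

Write 2348 = (1 + δ)μ, so δ = 2348/1803.071 − 1 = 0.3022227…
Then the exponent is δ²μ/(2 + δ) = (2348 − μ)² / (μ·(2 + δ)) = 71.535181.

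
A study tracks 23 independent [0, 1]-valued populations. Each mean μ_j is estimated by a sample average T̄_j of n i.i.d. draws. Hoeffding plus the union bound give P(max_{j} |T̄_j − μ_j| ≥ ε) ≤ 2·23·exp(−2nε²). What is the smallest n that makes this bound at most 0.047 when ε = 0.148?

Need 2·23·exp(−2nε²) ≤ 0.047, i.e. exp(−2nε²) ≤ 0.047/46.
So 2nε² ≥ ln(46/0.047) = 6.886249.
Hence n ≥ 6.886249/(2·0.148²) = 157.192.
The smallest integer n is 158.

158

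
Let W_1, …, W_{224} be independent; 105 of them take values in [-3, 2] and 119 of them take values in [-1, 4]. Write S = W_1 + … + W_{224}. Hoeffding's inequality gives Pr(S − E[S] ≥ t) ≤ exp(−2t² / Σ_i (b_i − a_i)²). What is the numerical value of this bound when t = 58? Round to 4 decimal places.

Σ(b_i − a_i)² = 105·5² + 119·5² = 5600.
Exponent = 2·58² / 5600 = 1.20143.
Bound = exp(−1.20143) = 0.30076.

0.3008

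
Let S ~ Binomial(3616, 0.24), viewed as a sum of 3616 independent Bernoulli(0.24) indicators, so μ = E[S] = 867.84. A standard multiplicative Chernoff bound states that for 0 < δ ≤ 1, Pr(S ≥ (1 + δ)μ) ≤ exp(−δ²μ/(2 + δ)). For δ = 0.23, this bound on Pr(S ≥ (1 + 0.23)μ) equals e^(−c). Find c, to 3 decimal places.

20.587

c = δ²μ/(2 + δ) = 0.23²·867.84/(2 + 0.23) = 20.5869.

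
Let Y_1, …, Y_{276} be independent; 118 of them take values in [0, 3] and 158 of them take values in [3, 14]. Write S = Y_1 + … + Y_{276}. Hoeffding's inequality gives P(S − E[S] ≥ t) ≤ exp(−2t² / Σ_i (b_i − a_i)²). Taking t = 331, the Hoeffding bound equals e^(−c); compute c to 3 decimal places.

Σ(b_i − a_i)² = 118·3² + 158·11² = 20180.
c = 2t² / 20180 = 2·331² / 20180 = 10.8584.

10.858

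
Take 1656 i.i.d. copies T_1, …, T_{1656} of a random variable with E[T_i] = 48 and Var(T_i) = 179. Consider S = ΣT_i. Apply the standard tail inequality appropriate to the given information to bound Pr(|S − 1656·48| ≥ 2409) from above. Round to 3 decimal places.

0.051

With mean and variance of each term known, Chebyshev's inequality bounds the deviation of the sum (or sample mean).
Var(S) = n·Var(T_i) = 1656·179 = 296424.
Chebyshev: Pr(|S − 1656·48| ≥ 2409) ≤ Var(S)/2409² = 296424/5803281 = 0.0511.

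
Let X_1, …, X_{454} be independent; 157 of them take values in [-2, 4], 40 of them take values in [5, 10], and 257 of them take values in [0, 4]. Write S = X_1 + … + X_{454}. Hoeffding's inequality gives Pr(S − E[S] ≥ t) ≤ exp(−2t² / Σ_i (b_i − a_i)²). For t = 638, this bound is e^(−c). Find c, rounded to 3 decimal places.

Σ(b_i − a_i)² = 157·6² + 40·5² + 257·4² = 10764.
c = 2t² / 10764 = 2·638² / 10764 = 75.6306.

75.631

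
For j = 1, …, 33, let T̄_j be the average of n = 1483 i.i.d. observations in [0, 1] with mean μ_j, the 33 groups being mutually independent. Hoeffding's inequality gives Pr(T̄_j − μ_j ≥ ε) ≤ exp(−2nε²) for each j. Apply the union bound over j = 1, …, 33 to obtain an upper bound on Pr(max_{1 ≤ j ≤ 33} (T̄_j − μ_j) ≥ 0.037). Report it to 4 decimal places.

Per-experiment Hoeffding bound: exp(−2·1483·0.037²) = exp(−4.06045) = 0.017241.
Union bound over 33 events: 33·0.017241 = 0.56896.

0.5690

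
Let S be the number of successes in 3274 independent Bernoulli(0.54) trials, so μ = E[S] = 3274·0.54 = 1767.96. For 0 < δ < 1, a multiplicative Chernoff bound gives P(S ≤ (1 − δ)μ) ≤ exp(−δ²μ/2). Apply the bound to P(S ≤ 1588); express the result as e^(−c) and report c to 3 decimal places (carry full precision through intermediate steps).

Write 1588 = (1 − δ)μ, so δ = 1 − 1588/1767.96 = 0.1017896…
Then the exponent is δ²μ/2 = (μ − 1588)²/(2μ) = 9.159031.

9.159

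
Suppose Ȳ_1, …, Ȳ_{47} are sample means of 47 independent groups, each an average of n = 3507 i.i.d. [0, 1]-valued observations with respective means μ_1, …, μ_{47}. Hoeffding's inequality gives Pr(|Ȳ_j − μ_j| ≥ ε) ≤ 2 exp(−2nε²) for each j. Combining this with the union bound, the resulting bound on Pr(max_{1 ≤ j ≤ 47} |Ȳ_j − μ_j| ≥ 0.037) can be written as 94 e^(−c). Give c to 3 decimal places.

9.602

Union bound over the 47 events: Pr(max_{1 ≤ j ≤ 47} |Ȳ_j − μ_j| ≥ 0.037) ≤ 47·2·exp(−2nε²) = 94 exp(−2·3507·0.037²).
So c = 2·3507·0.037² = 9.6022.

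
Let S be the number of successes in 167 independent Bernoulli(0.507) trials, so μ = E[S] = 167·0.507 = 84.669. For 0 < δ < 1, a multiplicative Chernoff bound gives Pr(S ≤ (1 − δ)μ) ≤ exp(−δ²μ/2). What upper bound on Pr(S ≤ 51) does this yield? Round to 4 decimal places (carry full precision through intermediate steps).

Write 51 = (1 − δ)μ, so δ = 1 − 51/84.669 = 0.3976544…
Then the exponent is δ²μ/2 = (μ − 51)²/(2μ) = 6.694313.
Bound = exp(−6.694313) = 0.00124.

0.0012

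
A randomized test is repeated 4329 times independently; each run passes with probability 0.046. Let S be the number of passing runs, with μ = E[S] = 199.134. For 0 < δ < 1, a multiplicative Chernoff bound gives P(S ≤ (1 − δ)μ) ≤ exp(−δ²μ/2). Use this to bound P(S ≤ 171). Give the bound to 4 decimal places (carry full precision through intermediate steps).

Write 171 = (1 − δ)μ, so δ = 1 − 171/199.134 = 0.1412817…
Then the exponent is δ²μ/2 = (μ − 171)²/(2μ) = 1.987410.
Bound = exp(−1.987410) = 0.13705.

0.1370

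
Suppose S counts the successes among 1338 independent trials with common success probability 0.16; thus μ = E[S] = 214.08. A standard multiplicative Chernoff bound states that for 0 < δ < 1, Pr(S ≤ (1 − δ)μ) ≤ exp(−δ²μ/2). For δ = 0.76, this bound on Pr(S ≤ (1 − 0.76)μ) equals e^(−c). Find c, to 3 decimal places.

c = δ²μ/2 = 0.76²·214.08/2 = 61.8263.

61.826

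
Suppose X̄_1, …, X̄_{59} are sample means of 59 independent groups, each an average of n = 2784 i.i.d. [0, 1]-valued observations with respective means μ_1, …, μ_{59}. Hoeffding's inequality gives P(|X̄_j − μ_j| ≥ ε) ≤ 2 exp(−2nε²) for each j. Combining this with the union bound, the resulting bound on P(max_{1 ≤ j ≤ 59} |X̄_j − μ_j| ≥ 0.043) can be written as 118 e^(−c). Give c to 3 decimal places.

Union bound over the 59 events: P(max_{1 ≤ j ≤ 59} |X̄_j − μ_j| ≥ 0.043) ≤ 59·2·exp(−2nε²) = 118 exp(−2·2784·0.043²).
So c = 2·2784·0.043² = 10.2952.

10.295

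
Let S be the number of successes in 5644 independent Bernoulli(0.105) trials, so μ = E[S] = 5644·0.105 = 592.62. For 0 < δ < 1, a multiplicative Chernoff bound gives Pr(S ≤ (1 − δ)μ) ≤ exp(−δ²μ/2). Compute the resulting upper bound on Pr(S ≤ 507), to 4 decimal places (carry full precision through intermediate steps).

Write 507 = (1 − δ)μ, so δ = 1 − 507/592.62 = 0.1444771…
Then the exponent is δ²μ/2 = (μ − 507)²/(2μ) = 6.185063.
Bound = exp(−6.185063) = 0.00206.

0.0021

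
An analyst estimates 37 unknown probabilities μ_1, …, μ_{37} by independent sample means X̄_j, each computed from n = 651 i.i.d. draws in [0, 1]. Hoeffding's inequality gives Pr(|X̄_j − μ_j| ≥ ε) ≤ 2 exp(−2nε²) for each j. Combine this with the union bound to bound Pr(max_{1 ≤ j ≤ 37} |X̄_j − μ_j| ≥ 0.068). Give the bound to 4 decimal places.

0.1797

Per-experiment Hoeffding bound: 2·exp(−2·651·0.068²) = 2·exp(−6.02045) = 0.0048572.
Union bound over 37 events: 37·0.0048572 = 0.17972.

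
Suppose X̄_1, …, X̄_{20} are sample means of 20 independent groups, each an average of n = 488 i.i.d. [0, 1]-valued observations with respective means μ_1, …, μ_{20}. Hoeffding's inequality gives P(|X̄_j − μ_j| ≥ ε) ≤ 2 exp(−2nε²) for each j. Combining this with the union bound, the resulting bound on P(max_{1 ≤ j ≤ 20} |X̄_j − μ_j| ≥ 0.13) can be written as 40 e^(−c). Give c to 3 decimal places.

Union bound over the 20 events: P(max_{1 ≤ j ≤ 20} |X̄_j − μ_j| ≥ 0.13) ≤ 20·2·exp(−2nε²) = 40 exp(−2·488·0.13²).
So c = 2·488·0.13² = 16.4944.

16.494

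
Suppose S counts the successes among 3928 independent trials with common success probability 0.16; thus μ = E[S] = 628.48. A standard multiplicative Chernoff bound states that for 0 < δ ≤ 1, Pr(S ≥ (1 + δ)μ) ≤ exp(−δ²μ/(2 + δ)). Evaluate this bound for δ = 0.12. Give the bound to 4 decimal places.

0.0140

Exponent = δ²μ/(2 + δ) = 0.12²·628.48/2.12 = 4.2689.
Bound = exp(−4.2689) = 0.01400.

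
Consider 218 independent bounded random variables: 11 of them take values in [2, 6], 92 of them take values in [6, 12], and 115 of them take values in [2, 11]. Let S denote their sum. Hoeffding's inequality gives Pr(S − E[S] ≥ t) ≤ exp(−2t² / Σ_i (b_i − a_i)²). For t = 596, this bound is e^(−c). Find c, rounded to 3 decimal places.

Σ(b_i − a_i)² = 11·4² + 92·6² + 115·9² = 12803.
c = 2t² / 12803 = 2·596² / 12803 = 55.4895.

55.489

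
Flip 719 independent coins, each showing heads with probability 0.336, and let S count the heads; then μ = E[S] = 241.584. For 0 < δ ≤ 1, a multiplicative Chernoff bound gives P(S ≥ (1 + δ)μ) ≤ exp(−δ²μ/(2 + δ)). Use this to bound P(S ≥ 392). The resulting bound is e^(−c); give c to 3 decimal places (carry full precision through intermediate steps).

Write 392 = (1 + δ)μ, so δ = 392/241.584 − 1 = 0.622624…
Then the exponent is δ²μ/(2 + δ) = (392 − μ)² / (μ·(2 + δ)) = 35.709508.

35.710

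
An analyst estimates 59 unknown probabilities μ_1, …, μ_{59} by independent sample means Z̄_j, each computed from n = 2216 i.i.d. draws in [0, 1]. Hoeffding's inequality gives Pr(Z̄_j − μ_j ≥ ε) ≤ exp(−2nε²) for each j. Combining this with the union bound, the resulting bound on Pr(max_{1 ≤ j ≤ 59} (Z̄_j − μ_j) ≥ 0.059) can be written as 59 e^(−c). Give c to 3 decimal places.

15.428

Union bound over the 59 events: Pr(max_{1 ≤ j ≤ 59} (Z̄_j − μ_j) ≥ 0.059) ≤ 59·exp(−2nε²) = 59 exp(−2·2216·0.059²).
So c = 2·2216·0.059² = 15.4278.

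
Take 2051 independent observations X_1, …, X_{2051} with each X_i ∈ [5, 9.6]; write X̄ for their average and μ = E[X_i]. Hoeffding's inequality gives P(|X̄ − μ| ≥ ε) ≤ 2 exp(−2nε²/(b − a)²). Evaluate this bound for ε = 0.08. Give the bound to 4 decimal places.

Exponent: 2nε²/(b − a)² = 2·2051·0.08² / 4.6² = 1.24068.
Bound = 2·exp(−1.24068) = 0.57837.

0.5784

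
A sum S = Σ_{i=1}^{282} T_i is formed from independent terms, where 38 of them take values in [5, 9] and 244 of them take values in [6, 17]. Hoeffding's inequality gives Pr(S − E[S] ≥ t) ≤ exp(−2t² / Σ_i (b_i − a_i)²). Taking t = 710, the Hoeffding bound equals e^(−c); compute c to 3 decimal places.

Σ(b_i − a_i)² = 38·4² + 244·11² = 30132.
c = 2t² / 30132 = 2·710² / 30132 = 33.4594.

33.459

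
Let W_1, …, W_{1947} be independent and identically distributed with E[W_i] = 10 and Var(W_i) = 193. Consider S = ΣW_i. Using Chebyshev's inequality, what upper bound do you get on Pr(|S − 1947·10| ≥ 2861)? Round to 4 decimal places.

Var(S) = n·Var(W_i) = 1947·193 = 375771.
Chebyshev: Pr(|S − 1947·10| ≥ 2861) ≤ Var(S)/2861² = 375771/8185321 = 0.0459.

0.0459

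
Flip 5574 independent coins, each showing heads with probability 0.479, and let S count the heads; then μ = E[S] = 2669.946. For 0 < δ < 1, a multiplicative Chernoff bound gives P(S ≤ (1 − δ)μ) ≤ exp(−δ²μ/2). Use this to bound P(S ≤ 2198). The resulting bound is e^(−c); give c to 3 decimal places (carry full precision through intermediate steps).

Write 2198 = (1 − δ)μ, so δ = 1 − 2198/2669.946 = 0.1767624…
Then the exponent is δ²μ/2 = (μ − 2198)²/(2μ) = 41.711148.

41.711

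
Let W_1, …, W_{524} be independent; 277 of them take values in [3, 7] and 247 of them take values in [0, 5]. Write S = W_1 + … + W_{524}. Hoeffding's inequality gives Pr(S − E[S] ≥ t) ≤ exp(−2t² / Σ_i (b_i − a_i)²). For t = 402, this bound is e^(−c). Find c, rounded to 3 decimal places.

Σ(b_i − a_i)² = 277·4² + 247·5² = 10607.
c = 2t² / 10607 = 2·402² / 10607 = 30.4712.

30.471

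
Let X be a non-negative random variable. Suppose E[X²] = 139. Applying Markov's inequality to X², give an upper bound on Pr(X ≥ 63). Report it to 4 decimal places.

0.0350

Since X ≥ 0, the event {X ≥ 63} is the same as {X² ≥ 3969}.
Markov's inequality applied to X² gives Pr(X² ≥ 3969) ≤ E[X²]/3969 = 139/3969 = 0.0350.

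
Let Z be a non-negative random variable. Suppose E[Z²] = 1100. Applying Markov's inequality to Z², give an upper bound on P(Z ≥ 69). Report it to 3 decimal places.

0.231

Since Z ≥ 0, the event {Z ≥ 69} is the same as {Z² ≥ 4761}.
Markov's inequality applied to Z² gives P(Z² ≥ 4761) ≤ E[Z²]/4761 = 1100/4761 = 0.2310.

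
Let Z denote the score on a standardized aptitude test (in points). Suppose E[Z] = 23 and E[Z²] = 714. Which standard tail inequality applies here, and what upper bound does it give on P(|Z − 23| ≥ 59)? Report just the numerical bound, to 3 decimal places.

0.053

The first two moments determine the variance, so Chebyshev's inequality is the sharpest standard bound available.
Var(Z) = E[Z²] − (E[Z])² = 714 − 529 = 185.
Chebyshev's inequality: P(|Z − μ| ≥ t) ≤ Var(Z)/t² = 185/3481 = 0.0531.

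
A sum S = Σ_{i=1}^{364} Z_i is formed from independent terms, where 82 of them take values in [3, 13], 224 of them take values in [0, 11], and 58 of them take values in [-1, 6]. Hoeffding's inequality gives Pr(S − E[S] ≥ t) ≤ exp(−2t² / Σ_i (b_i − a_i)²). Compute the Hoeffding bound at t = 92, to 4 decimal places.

Σ(b_i − a_i)² = 82·10² + 224·11² + 58·7² = 38146.
Exponent = 2·92² / 38146 = 0.44377.
Bound = exp(−0.44377) = 0.64161.

0.6416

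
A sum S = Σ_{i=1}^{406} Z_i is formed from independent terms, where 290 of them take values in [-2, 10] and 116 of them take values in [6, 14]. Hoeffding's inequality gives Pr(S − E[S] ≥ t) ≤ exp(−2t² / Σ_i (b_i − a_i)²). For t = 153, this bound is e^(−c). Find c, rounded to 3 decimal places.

0.952

Σ(b_i − a_i)² = 290·12² + 116·8² = 49184.
c = 2t² / 49184 = 2·153² / 49184 = 0.9519.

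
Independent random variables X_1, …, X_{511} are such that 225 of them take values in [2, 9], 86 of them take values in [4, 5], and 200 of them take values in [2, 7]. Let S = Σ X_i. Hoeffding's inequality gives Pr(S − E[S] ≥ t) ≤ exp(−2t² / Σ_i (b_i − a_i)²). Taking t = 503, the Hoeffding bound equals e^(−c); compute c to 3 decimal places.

Σ(b_i − a_i)² = 225·7² + 86·1² + 200·5² = 16111.
c = 2t² / 16111 = 2·503² / 16111 = 31.4082.

31.408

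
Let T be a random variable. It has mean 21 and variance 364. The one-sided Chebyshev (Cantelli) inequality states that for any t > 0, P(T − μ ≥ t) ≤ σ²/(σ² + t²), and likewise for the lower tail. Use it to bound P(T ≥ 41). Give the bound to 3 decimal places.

Here σ² = 364 and t = 20, so σ² + t² = 764.
Cantelli's bound: 364/764 = 0.4764.

0.476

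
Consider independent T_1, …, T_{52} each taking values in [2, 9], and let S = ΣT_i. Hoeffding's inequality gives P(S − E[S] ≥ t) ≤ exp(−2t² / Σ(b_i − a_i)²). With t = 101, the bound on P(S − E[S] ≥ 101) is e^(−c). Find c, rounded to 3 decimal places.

8.007

Σ(b_i − a_i)² = 52·(7)² = 2548.
c = 2t²/2548 = 2·101²/2548 = 8.0071.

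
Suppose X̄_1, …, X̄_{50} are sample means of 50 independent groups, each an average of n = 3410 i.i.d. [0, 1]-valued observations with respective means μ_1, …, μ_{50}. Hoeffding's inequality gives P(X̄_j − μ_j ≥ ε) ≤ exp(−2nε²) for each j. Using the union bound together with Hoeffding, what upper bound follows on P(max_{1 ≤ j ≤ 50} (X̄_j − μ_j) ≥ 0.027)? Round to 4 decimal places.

Per-experiment Hoeffding bound: exp(−2·3410·0.027²) = exp(−4.97178) = 0.0069308.
Union bound over 50 events: 50·0.0069308 = 0.34654.

0.3465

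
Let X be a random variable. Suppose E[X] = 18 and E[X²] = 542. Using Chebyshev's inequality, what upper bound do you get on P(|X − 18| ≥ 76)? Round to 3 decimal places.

0.038

Var(X) = E[X²] − (E[X])² = 542 − 324 = 218.
Chebyshev's inequality: P(|X − μ| ≥ t) ≤ Var(X)/t² = 218/5776 = 0.0377.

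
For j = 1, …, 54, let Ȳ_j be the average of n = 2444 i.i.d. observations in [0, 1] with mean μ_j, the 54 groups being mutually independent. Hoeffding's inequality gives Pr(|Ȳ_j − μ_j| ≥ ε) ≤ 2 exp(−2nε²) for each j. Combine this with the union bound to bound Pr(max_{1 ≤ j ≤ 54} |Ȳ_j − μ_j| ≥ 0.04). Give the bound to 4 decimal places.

Per-experiment Hoeffding bound: 2·exp(−2·2444·0.04²) = 2·exp(−7.82080) = 0.0008026.
Union bound over 54 events: 54·0.0008026 = 0.04334.

0.0433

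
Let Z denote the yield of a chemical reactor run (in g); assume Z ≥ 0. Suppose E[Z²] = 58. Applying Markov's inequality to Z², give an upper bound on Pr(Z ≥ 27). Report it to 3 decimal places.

0.080

Since Z ≥ 0, the event {Z ≥ 27} is the same as {Z² ≥ 729}.
Markov's inequality applied to Z² gives Pr(Z² ≥ 729) ≤ E[Z²]/729 = 58/729 = 0.0796.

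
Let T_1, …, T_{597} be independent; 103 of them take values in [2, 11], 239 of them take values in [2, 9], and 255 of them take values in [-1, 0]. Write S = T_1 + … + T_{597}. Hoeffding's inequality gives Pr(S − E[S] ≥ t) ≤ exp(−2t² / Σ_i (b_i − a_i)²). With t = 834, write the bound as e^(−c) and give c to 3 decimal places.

Σ(b_i − a_i)² = 103·9² + 239·7² + 255·1² = 20309.
c = 2t² / 20309 = 2·834² / 20309 = 68.4973.

68.497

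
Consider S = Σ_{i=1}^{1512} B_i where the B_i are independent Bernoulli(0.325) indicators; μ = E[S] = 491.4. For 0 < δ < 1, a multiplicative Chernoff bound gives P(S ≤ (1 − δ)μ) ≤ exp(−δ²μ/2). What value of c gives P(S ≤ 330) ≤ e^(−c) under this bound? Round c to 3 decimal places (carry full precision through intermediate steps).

26.506

Write 330 = (1 − δ)μ, so δ = 1 − 330/491.4 = 0.3284493…
Then the exponent is δ²μ/2 = (μ − 330)²/(2μ) = 26.505861.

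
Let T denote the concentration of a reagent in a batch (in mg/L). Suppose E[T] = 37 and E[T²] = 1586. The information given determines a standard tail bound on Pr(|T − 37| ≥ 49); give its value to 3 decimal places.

The first two moments determine the variance, so Chebyshev's inequality is the sharpest standard bound available.
Var(T) = E[T²] − (E[T])² = 1586 − 1369 = 217.
Chebyshev's inequality: Pr(|T − μ| ≥ t) ≤ Var(T)/t² = 217/2401 = 0.0904.

0.090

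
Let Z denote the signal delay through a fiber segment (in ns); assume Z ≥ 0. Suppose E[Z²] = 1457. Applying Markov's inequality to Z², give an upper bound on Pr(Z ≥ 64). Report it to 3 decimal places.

Since Z ≥ 0, the event {Z ≥ 64} is the same as {Z² ≥ 4096}.
Markov's inequality applied to Z² gives Pr(Z² ≥ 4096) ≤ E[Z²]/4096 = 1457/4096 = 0.3557.

0.356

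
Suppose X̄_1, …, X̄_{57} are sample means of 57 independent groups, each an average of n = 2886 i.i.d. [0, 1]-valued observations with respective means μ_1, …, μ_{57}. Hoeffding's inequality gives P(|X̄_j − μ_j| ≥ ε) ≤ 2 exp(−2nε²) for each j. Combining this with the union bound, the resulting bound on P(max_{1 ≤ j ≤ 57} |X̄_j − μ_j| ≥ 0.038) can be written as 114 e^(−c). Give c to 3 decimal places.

8.335

Union bound over the 57 events: P(max_{1 ≤ j ≤ 57} |X̄_j − μ_j| ≥ 0.038) ≤ 57·2·exp(−2nε²) = 114 exp(−2·2886·0.038²).
So c = 2·2886·0.038² = 8.3348.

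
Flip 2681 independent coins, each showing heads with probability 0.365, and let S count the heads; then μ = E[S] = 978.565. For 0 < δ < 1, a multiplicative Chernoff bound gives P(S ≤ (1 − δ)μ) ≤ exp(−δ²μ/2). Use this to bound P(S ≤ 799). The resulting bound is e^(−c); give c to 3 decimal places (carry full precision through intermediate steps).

Write 799 = (1 − δ)μ, so δ = 1 − 799/978.565 = 0.1834983…
Then the exponent is δ²μ/2 = (μ − 799)²/(2μ) = 16.474935.

16.475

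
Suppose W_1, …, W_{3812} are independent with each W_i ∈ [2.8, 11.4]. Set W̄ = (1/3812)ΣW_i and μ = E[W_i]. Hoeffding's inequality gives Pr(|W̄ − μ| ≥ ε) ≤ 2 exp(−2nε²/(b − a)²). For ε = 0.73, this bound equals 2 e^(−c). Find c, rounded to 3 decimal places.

54.933

c = 2nε²/(b − a)² = 2·3812·0.73² / 8.6² = 54.9328.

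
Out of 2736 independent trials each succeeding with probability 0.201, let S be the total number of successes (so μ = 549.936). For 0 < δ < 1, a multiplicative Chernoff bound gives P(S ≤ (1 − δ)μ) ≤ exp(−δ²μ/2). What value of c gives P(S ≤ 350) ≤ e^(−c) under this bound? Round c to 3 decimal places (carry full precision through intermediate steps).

Write 350 = (1 − δ)μ, so δ = 1 − 350/549.936 = 0.3635623…
Then the exponent is δ²μ/2 = (μ − 350)²/(2μ) = 36.344597.

36.345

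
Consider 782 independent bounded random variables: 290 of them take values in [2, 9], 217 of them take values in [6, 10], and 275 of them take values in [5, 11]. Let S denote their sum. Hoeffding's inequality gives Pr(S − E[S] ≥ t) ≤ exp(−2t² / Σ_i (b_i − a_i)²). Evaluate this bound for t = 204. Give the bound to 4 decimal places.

Σ(b_i − a_i)² = 290·7² + 217·4² + 275·6² = 27582.
Exponent = 2·204² / 27582 = 3.01762.
Bound = exp(−3.01762) = 0.04892.

0.0489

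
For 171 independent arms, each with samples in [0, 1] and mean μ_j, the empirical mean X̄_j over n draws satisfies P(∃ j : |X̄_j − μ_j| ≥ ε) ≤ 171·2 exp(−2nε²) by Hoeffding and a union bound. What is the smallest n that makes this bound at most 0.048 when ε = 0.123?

294

Need 2·171·exp(−2nε²) ≤ 0.048, i.e. exp(−2nε²) ≤ 0.048/342.
So 2nε² ≥ ln(342/0.048) = 8.871365.
Hence n ≥ 8.871365/(2·0.123²) = 293.191.
The smallest integer n is 294.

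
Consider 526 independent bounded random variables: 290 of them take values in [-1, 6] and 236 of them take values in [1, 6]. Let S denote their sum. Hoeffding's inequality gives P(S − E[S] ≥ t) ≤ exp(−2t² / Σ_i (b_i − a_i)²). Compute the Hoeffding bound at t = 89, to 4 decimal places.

Σ(b_i − a_i)² = 290·7² + 236·5² = 20110.
Exponent = 2·89² / 20110 = 0.78777.
Bound = exp(−0.78777) = 0.45486.

0.4549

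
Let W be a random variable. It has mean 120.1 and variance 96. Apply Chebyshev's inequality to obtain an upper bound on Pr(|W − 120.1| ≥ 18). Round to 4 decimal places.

Chebyshev: Pr(|W − μ| ≥ t) ≤ Var(W)/t².
Bound = 96 / 324 = 0.2963.

0.2963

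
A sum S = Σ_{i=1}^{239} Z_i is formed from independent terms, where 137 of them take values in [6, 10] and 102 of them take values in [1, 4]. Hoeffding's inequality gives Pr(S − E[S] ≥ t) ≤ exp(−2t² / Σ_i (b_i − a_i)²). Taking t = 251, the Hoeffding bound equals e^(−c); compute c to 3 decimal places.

Σ(b_i − a_i)² = 137·4² + 102·3² = 3110.
c = 2t² / 3110 = 2·251² / 3110 = 40.5151.

40.515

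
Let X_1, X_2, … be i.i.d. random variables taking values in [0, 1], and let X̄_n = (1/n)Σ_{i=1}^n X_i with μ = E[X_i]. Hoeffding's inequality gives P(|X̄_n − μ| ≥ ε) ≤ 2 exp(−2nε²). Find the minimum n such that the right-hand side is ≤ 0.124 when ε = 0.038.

Require 2·exp(−2nε²) ≤ 0.124, i.e. 2nε² ≥ ln(2/0.124) = 2.780621.
So n ≥ 2.780621 / (2·0.038²) = 962.819.
The smallest integer n is 963.

963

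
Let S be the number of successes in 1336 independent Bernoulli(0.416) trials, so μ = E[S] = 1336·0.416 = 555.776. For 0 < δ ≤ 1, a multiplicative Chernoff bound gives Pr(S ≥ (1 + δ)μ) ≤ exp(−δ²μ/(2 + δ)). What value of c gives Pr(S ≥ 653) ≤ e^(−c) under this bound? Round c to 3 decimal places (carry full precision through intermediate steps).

Write 653 = (1 + δ)μ, so δ = 653/555.776 − 1 = 0.1749338…
Then the exponent is δ²μ/(2 + δ) = (653 − μ)² / (μ·(2 + δ)) = 7.819899.

7.820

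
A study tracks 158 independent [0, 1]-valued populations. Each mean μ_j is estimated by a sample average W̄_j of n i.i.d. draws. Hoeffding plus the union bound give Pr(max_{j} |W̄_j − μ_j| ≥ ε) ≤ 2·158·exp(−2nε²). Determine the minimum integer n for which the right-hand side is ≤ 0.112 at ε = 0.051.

Need 2·158·exp(−2nε²) ≤ 0.112, i.e. exp(−2nε²) ≤ 0.112/316.
So 2nε² ≥ ln(316/0.112) = 7.944999.
Hence n ≥ 7.944999/(2·0.051²) = 1527.297.
The smallest integer n is 1528.

1528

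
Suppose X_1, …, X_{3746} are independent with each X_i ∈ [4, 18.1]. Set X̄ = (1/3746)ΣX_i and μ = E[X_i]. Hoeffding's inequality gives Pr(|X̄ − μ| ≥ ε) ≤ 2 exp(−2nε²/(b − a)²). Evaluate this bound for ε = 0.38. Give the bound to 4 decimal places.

Exponent: 2nε²/(b − a)² = 2·3746·0.38² / 14.1² = 5.44160.
Bound = 2·exp(−5.44160) = 0.00867.

0.0087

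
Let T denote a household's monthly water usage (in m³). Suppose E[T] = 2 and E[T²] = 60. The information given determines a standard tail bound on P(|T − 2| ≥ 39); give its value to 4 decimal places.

0.0368

The first two moments determine the variance, so Chebyshev's inequality is the sharpest standard bound available.
Var(T) = E[T²] − (E[T])² = 60 − 4 = 56.
Chebyshev's inequality: P(|T − μ| ≥ t) ≤ Var(T)/t² = 56/1521 = 0.0368.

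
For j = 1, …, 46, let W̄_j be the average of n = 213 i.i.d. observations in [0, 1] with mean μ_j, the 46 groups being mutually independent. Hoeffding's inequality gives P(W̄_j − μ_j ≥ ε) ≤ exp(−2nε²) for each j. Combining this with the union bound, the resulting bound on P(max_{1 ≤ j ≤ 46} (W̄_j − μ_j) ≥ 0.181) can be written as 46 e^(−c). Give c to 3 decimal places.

13.956

Union bound over the 46 events: P(max_{1 ≤ j ≤ 46} (W̄_j − μ_j) ≥ 0.181) ≤ 46·exp(−2nε²) = 46 exp(−2·213·0.181²).
So c = 2·213·0.181² = 13.9562.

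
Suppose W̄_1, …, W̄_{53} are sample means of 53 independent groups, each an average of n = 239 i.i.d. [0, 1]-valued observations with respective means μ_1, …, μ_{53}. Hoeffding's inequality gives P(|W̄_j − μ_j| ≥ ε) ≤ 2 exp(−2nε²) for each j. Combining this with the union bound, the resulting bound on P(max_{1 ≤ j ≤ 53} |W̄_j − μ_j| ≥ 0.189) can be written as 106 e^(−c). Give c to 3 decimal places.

17.075

Union bound over the 53 events: P(max_{1 ≤ j ≤ 53} |W̄_j − μ_j| ≥ 0.189) ≤ 53·2·exp(−2nε²) = 106 exp(−2·239·0.189²).
So c = 2·239·0.189² = 17.0746.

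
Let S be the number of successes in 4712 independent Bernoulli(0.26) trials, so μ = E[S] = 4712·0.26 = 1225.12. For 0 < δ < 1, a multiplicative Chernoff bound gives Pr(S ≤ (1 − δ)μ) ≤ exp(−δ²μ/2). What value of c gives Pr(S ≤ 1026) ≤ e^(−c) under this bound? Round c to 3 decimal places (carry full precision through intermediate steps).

Write 1026 = (1 − δ)μ, so δ = 1 − 1026/1225.12 = 0.162531…
Then the exponent is δ²μ/2 = (μ − 1026)²/(2μ) = 16.181588.

16.182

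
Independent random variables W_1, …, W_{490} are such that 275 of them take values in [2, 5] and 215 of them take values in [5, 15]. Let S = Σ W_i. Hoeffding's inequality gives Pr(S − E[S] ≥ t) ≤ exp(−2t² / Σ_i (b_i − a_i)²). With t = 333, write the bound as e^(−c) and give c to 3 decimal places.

9.250

Σ(b_i − a_i)² = 275·3² + 215·10² = 23975.
c = 2t² / 23975 = 2·333² / 23975 = 9.2504.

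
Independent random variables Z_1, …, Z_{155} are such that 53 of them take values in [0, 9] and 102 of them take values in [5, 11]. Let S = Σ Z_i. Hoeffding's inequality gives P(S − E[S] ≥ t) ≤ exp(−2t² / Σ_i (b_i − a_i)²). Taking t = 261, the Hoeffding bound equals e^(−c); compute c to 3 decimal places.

Σ(b_i − a_i)² = 53·9² + 102·6² = 7965.
c = 2t² / 7965 = 2·261² / 7965 = 17.1051.

17.105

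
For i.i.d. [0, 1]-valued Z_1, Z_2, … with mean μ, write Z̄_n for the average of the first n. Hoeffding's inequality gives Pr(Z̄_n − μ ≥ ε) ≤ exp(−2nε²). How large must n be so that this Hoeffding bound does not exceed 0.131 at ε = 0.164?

38

Require exp(−2nε²) ≤ 0.131, i.e. 2nε² ≥ ln(1/0.131) = 2.032558.
So n ≥ 2.032558 / (2·0.164²) = 37.786.
The smallest integer n is 38.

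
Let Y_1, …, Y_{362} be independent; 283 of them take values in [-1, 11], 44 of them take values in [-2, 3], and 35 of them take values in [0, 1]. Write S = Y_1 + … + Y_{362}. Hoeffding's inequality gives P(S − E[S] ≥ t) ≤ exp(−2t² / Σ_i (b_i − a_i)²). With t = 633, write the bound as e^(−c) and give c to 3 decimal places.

Σ(b_i − a_i)² = 283·12² + 44·5² + 35·1² = 41887.
c = 2t² / 41887 = 2·633² / 41887 = 19.1319.

19.132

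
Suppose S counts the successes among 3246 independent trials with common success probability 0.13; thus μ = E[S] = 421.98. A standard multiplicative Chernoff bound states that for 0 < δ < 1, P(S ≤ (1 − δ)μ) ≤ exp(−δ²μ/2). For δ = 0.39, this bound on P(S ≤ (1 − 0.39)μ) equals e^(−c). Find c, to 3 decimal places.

c = δ²μ/2 = 0.39²·421.98/2 = 32.0916.

32.092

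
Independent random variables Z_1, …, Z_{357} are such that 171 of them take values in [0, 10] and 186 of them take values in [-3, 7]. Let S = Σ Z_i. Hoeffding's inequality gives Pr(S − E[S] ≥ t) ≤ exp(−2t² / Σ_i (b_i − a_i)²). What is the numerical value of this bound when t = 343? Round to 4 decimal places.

0.0014

Σ(b_i − a_i)² = 171·10² + 186·10² = 35700.
Exponent = 2·343² / 35700 = 6.59098.
Bound = exp(−6.59098) = 0.00137.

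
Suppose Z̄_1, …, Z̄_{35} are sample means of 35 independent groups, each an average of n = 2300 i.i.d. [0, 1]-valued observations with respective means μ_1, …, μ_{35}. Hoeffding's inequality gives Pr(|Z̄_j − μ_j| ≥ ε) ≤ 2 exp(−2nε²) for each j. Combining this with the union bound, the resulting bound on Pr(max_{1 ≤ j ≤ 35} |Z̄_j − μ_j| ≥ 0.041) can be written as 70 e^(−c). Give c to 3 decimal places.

7.733

Union bound over the 35 events: Pr(max_{1 ≤ j ≤ 35} |Z̄_j − μ_j| ≥ 0.041) ≤ 35·2·exp(−2nε²) = 70 exp(−2·2300·0.041²).
So c = 2·2300·0.041² = 7.7326.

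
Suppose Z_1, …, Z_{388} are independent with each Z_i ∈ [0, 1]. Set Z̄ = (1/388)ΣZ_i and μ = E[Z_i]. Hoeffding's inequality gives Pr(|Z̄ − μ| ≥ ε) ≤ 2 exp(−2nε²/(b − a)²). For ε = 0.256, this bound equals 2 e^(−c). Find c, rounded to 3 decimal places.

c = 2nε²/(b − a)² = 2·388·0.256² / 1² = 50.8559.

50.856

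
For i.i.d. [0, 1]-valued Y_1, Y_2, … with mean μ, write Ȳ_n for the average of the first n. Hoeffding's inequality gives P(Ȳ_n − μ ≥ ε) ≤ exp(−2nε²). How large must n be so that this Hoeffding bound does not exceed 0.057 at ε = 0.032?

1399

Require exp(−2nε²) ≤ 0.057, i.e. 2nε² ≥ ln(1/0.057) = 2.864704.
So n ≥ 2.864704 / (2·0.032²) = 1398.781.
The smallest integer n is 1399.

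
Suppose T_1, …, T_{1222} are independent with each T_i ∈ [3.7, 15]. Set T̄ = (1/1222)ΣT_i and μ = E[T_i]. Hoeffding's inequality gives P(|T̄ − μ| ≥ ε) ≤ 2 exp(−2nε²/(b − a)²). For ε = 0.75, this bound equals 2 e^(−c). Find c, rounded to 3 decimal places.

c = 2nε²/(b − a)² = 2·1222·0.75² / 11.3² = 10.7663.

10.766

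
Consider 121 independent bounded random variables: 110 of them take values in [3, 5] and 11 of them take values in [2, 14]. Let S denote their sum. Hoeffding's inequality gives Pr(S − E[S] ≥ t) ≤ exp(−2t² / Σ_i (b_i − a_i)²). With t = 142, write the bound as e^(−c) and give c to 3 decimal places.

19.925

Σ(b_i − a_i)² = 110·2² + 11·12² = 2024.
c = 2t² / 2024 = 2·142² / 2024 = 19.9249.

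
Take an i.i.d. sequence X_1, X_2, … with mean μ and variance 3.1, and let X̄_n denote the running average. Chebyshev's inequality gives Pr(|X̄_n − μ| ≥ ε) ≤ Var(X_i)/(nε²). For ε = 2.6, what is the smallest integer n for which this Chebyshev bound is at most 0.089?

Require 3.1/(n·2.6²) ≤ 0.089, i.e. n ≥ 3.1/(0.089·2.6²) = 5.153.
The smallest integer n is 6.

6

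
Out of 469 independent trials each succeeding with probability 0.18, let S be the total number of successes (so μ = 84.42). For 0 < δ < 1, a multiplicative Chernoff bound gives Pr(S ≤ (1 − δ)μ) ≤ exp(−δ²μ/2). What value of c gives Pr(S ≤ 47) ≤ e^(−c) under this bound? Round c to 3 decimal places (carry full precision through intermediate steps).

8.293

Write 47 = (1 − δ)μ, so δ = 1 − 47/84.42 = 0.4432599…
Then the exponent is δ²μ/2 = (μ − 47)²/(2μ) = 8.293393.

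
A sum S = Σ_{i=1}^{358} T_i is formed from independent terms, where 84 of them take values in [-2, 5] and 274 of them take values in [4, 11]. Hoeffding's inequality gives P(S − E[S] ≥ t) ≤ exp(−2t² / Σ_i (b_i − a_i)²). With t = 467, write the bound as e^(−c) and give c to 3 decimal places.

24.865

Σ(b_i − a_i)² = 84·7² + 274·7² = 17542.
c = 2t² / 17542 = 2·467² / 17542 = 24.8648.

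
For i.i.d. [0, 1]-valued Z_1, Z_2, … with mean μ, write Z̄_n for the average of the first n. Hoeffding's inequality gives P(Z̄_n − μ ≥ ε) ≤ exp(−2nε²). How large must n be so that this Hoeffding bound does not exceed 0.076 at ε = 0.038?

Require exp(−2nε²) ≤ 0.076, i.e. 2nε² ≥ ln(1/0.076) = 2.577022.
So n ≥ 2.577022 / (2·0.038²) = 892.321.
The smallest integer n is 893.

893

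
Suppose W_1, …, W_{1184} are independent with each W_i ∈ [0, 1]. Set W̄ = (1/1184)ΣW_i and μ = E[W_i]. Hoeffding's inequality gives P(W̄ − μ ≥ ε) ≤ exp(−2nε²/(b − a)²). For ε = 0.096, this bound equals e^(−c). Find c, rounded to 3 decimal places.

21.823

c = 2nε²/(b − a)² = 2·1184·0.096² / 1² = 21.8235.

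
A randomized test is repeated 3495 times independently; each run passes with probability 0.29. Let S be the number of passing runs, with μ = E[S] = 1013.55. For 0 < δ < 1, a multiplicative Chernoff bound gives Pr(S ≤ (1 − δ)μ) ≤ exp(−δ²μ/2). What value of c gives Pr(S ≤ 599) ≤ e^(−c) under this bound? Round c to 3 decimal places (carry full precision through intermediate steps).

84.777

Write 599 = (1 − δ)μ, so δ = 1 − 599/1013.55 = 0.4090079…
Then the exponent is δ²μ/2 = (μ − 599)²/(2μ) = 84.777121.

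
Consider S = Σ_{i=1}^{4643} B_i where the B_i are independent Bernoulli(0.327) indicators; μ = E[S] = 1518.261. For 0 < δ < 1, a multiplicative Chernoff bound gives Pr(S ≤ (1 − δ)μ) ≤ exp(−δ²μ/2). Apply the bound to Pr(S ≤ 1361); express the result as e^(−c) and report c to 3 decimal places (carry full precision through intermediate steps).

8.145

Write 1361 = (1 − δ)μ, so δ = 1 − 1361/1518.261 = 0.1035797…
Then the exponent is δ²μ/2 = (μ − 1361)²/(2μ) = 8.144523.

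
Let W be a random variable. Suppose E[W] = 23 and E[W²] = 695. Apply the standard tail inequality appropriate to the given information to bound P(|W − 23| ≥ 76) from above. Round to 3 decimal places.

The first two moments determine the variance, so Chebyshev's inequality is the sharpest standard bound available.
Var(W) = E[W²] − (E[W])² = 695 − 529 = 166.
Chebyshev's inequality: P(|W − μ| ≥ t) ≤ Var(W)/t² = 166/5776 = 0.0287.

0.029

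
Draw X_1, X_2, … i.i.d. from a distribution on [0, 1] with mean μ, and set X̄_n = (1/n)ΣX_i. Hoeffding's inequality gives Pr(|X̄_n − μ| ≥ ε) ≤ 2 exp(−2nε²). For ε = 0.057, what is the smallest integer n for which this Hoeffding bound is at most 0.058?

545

Require 2·exp(−2nε²) ≤ 0.058, i.e. 2nε² ≥ ln(2/0.058) = 3.540459.
So n ≥ 3.540459 / (2·0.057²) = 544.854.
The smallest integer n is 545.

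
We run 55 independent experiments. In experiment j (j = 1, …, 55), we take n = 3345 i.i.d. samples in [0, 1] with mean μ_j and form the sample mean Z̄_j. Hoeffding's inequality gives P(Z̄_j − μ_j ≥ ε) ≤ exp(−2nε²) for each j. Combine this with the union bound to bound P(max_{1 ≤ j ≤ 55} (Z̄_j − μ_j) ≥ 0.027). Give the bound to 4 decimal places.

Per-experiment Hoeffding bound: exp(−2·3345·0.027²) = exp(−4.87701) = 0.0076198.
Union bound over 55 events: 55·0.0076198 = 0.41909.

0.4191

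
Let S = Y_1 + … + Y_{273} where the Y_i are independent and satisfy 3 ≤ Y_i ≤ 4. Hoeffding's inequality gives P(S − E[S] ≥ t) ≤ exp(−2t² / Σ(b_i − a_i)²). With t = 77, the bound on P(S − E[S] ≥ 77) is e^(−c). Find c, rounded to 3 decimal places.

43.436

Σ(b_i − a_i)² = 273·(1)² = 273.
c = 2t²/273 = 2·77²/273 = 43.4359.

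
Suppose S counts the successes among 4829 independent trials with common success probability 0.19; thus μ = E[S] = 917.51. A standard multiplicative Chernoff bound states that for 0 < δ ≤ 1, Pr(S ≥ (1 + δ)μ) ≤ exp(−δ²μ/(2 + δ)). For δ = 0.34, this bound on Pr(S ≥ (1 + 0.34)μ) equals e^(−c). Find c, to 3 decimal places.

45.327

c = δ²μ/(2 + δ) = 0.34²·917.51/(2 + 0.34) = 45.3266.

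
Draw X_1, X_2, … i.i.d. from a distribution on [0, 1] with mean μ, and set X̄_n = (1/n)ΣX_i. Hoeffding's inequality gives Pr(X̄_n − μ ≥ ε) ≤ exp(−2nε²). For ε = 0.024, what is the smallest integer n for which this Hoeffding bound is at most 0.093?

2062

Require exp(−2nε²) ≤ 0.093, i.e. 2nε² ≥ ln(1/0.093) = 2.375156.
So n ≥ 2.375156 / (2·0.024²) = 2061.767.
The smallest integer n is 2062.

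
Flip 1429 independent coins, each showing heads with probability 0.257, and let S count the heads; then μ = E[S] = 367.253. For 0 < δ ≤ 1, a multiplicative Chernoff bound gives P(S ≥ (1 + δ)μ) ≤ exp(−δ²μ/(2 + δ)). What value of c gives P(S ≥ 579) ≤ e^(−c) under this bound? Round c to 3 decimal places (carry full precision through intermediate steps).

Write 579 = (1 + δ)μ, so δ = 579/367.253 − 1 = 0.5765698…
Then the exponent is δ²μ/(2 + δ) = (579 − μ)² / (μ·(2 + δ)) = 47.383514.

47.384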